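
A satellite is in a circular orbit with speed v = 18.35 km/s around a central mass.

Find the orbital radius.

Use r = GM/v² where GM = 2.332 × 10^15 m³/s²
v = 18.35 km/s = 18350 m/s
GM = 2.332 × 10^15 m³/s²
v² = 3.36722 × 10^8 m²/s²
r = GM/v² = (2.332 × 10^15) / (3.36722 × 10^8) = 6.92558 × 10^6 m ≈ 6.926 Mm

Final answer: 6.926 Mm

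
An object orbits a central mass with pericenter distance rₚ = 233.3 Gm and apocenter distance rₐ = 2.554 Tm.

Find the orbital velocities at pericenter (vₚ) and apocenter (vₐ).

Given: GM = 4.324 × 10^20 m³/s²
rₚ = 233.3 Gm = 2.333 × 10^11 m
rₐ = 2.554 Tm = 2.554 × 10^12 m
GM = 4.324 × 10^20 m³/s²
a = (rₚ + rₐ)/2 = 1.39365 × 10^12 m
Vis-viva: v² = GM (2/r − 1/a)
vₚ² = 4.324 × 10^20 × (8.57265 × 10^-12 − 7.1754 × 10^-13) = 3.39655 × 10^9 m²/s²
vₚ = 58279.9 m/s ≈ 58.28 km/s
vₐ² = 4.324 × 10^20 × (7.83085 × 10^-13 − 7.1754 × 10^-13) = 2.83417 × 10^7 m²/s²
vₐ = 5323.69 m/s ≈ 5.324 km/s

Final answer: vₚ = 58.28 km/s, vₐ = 5.324 km/s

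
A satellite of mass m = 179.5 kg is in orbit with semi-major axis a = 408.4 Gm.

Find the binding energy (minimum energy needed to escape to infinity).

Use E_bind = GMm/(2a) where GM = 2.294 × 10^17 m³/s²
a = 408.4 Gm = 4.084 × 10^11 m
GM = 2.294 × 10^17 m³/s²
m = 179.5 kg
GMm = 2.294 × 10^17 × 179.5 = 4.11773 × 10^19 m³·kg/s²
2a = 8.168 × 10^11 m
E_bind = GMm/(2a) = 5.0413 × 10^7 J ≈ 50.41 MJ

Final answer: 50.41 MJ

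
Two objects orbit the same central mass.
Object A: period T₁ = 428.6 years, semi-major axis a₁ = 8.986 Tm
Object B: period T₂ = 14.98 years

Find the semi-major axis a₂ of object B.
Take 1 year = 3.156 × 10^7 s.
T₁ = 428.6 years = 1.35266 × 10^10 s
T₂ = 14.98 years = 4.72769 × 10^8 s
a₁ = 8.986 Tm = 8.986 × 10^12 m
Kepler's third law: (T₂/T₁)² = (a₂/a₁)³  ⇒  a₂ = a₁ (T₂/T₁)^(2/3)
T₂/T₁ = 0.034951
(T₂/T₁)^(2/3) = 0.106899
a₂ = 8.986 × 10^12 m × 0.106899 = 9.60593 × 10^11 m ≈ 960.6 Gm

Final answer: a₂ = 960.6 Gm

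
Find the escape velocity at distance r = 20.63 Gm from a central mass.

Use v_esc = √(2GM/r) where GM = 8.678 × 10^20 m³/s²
r = 20.63 Gm = 2.063 × 10^10 m
GM = 8.678 × 10^20 m³/s²
2GM/r = 2 × (8.678 × 10^20) / (2.063 × 10^10) = 8.41299 × 10^10 m²/s²
v_esc = √(2GM/r) = 290052 m/s ≈ 290.1 km/s

Final answer: 290.1 km/s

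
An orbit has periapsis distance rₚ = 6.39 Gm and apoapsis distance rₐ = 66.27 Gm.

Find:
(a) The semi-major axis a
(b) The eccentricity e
rₚ = 6.39 Gm = 6.39 × 10^9 m
rₐ = 66.27 Gm = 6.627 × 10^10 m
(a) a = (rₚ + rₐ)/2 = 3.633 × 10^10 m ≈ 36.33 Gm
(b) e = (rₐ − rₚ)/(rₐ + rₚ) = (5.988 × 10^10) / (7.266 × 10^10) = 0.824112

Final answer:
(a) a = 36.33 Gm
(b) e = 0.8241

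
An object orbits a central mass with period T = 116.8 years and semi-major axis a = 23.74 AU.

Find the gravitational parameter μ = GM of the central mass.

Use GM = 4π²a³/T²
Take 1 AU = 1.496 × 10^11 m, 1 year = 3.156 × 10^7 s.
T = 116.8 years = 3.68621 × 10^9 s
a = 23.74 AU = 3.5515 × 10^12 m
a³ = 4.47958 × 10^37 m³
T² = 1.35881 × 10^19 s²
GM = 4π² × (4.47958 × 10^37) / (1.35881 × 10^19) = 1.30148 × 10^20 m³/s²
GM ≈ 1.301 × 10^20 m³/s²

Final answer: GM = 1.301 × 10^20 m³/s²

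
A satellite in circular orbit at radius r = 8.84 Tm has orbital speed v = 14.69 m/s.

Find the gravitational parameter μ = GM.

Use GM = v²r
r = 8.84 Tm = 8.84 × 10^12 m
v = 14.69 m/s
v² = 215.796 m²/s²
GM = v²r = 215.796 × 8.84 × 10^12 = 1.90764 × 10^15 m³/s²
GM ≈ 1.908 × 10^15 m³/s²

Final answer: GM = 1.908 × 10^15 m³/s²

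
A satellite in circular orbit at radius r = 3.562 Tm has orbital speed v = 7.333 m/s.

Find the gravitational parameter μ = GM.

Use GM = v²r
r = 3.562 Tm = 3.562 × 10^12 m
v = 7.333 m/s
v² = 53.7729 m²/s²
GM = v²r = 53.7729 × 3.562 × 10^12 = 1.91539 × 10^14 m³/s²
GM ≈ 1.915 × 10^14 m³/s²

Final answer: GM = 1.915 × 10^14 m³/s²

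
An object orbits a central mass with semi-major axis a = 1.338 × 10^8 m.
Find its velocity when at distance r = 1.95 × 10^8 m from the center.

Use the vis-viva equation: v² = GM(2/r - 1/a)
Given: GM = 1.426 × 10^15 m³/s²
a = 1.338 × 10^8 m
r = 1.95 × 10^8 m
GM = 1.426 × 10^15 m³/s²
2/r − 1/a = 1.02564 × 10^-8 − 7.47384 × 10^-9 = 2.78257 × 10^-9 m⁻¹
v² = GM (2/r − 1/a) = 3.96794 × 10^6 m²/s²
v = 1991.97 m/s ≈ 1.992 km/s

Final answer: 1.992 km/s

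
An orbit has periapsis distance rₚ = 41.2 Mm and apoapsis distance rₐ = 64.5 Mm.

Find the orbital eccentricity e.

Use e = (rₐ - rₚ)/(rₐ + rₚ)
rₚ = 41.2 Mm = 4.12 × 10^7 m
rₐ = 64.5 Mm = 6.45 × 10^7 m
rₐ − rₚ = 2.33 × 10^7 m
rₐ + rₚ = 1.057 × 10^8 m
e = (rₐ − rₚ)/(rₐ + rₚ) = 0.220435

Final answer: e = 0.2204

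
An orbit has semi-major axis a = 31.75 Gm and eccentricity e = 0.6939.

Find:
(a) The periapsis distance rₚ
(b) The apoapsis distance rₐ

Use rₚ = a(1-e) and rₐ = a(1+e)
a = 31.75 Gm = 3.175 × 10^10 m
e = 0.6939:  1 − e = 0.3061,  1 + e = 1.6939
(a) rₚ = a(1 − e) = 3.175 × 10^10 m × 0.3061 = 9.71868 × 10^9 m ≈ 9.719 Gm
(b) rₐ = a(1 + e) = 3.175 × 10^10 m × 1.6939 = 5.37813 × 10^10 m ≈ 53.78 Gm

Final answer:
(a) rₚ = 9.719 Gm
(b) rₐ = 53.78 Gm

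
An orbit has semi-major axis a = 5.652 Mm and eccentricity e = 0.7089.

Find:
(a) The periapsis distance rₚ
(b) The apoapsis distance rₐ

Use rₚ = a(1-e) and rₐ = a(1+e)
a = 5.652 Mm = 5.652 × 10^6 m
e = 0.7089:  1 − e = 0.2911,  1 + e = 1.7089
(a) rₚ = a(1 − e) = 5.652 × 10^6 m × 0.2911 = 1.6453 × 10^6 m ≈ 1.645 Mm
(b) rₐ = a(1 + e) = 5.652 × 10^6 m × 1.7089 = 9.6587 × 10^6 m ≈ 9.659 Mm

Final answer:
(a) rₚ = 1.645 Mm
(b) rₐ = 9.659 Mm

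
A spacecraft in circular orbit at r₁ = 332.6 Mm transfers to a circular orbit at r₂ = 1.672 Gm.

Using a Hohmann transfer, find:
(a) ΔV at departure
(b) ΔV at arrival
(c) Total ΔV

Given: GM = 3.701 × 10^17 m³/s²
r₁ = 332.6 Mm = 3.326 × 10^8 m
r₂ = 1.672 Gm = 1.672 × 10^9 m
GM = 3.701 × 10^17 m³/s²
Transfer ellipse: a_t = (r₁ + r₂)/2 = 1.0023 × 10^9 m
Circular speed at r₁: v₁ = √(GM/r₁) = 33357.9 m/s
Transfer speed at r₁ (periapsis): v₁ₜ = √(GM(2/r₁ − 1/a_t)) = 43084.2 m/s
(a) ΔV₁ = v₁ₜ − v₁ = 9726.29 m/s ≈ 9.726 km/s
Circular speed at r₂: v₂ = √(GM/r₂) = 14877.9 m/s
Transfer speed at r₂ (apoapsis): v₂ₜ = √(GM(2/r₂ − 1/a_t)) = 8570.45 m/s
(b) ΔV₂ = v₂ − v₂ₜ = 6307.44 m/s ≈ 6.307 km/s
(c) ΔV_total = ΔV₁ + ΔV₂ = 16033.7 m/s ≈ 16.03 km/s

Final answer:
(a) ΔV₁ = 9.726 km/s
(b) ΔV₂ = 6.307 km/s
(c) ΔV_total = 16.03 km/s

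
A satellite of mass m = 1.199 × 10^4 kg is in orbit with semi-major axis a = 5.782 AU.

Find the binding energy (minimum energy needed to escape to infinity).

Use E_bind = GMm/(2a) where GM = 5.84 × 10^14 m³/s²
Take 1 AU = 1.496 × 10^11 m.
a = 5.782 AU = 8.64987 × 10^11 m
GM = 5.84 × 10^14 m³/s²
m = 1.199 × 10^4 kg
GMm = 5.84 × 10^14 × 11990 = 7.00216 × 10^18 m³·kg/s²
2a = 1.72997 × 10^12 m
E_bind = GMm/(2a) = 4.04755 × 10^6 J ≈ 4.048 MJ

Final answer: 4.048 MJ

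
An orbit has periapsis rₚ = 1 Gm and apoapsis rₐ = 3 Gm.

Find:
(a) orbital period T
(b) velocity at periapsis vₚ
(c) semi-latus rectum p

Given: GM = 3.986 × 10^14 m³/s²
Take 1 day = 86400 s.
rₚ = 1 Gm = 1 × 10^9 m
rₐ = 3 Gm = 3 × 10^9 m
GM = 3.986 × 10^14 m³/s²
a = (rₚ + rₐ)/2 = 2 × 10^9 m
e = (rₐ − rₚ)/(rₐ + rₚ) = (2 × 10^9) / (4 × 10^9) = 0.5
(a) a³ = 8 × 10^27 m³;  T = 2π √(a³/GM) = 2π × 4.47998 × 10^6 s = 2.81486 × 10^7 s ≈ 325.8 days
(b) vₚ² = GM (2/rₚ − 1/a) = 3.986 × 10^14 × (2 × 10^-9 − 5 × 10^-10) = 597900 m²/s²;  vₚ = 773.24 m/s ≈ 773.2 m/s
(c) 1 − e² = 0.75;  p = a(1 − e²) = 2 × 10^9 × 0.75 = 1.5 × 10^9 m ≈ 1.5 Gm

Final answer:
(a) orbital period T = 325.8 days
(b) velocity at periapsis vₚ = 773.2 m/s
(c) semi-latus rectum p = 1.5 Gm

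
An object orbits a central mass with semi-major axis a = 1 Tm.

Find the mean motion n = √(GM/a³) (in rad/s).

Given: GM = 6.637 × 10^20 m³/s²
a = 1 Tm = 1 × 10^12 m
GM = 6.637 × 10^20 m³/s²
a³ = 1 × 10^36 m³
GM/a³ = (6.637 × 10^20) / (1 × 10^36) = 6.637 × 10^-16 s⁻²
n = √(GM/a³) = 2.57624 × 10^-8 rad/s ≈ 2.576 × 10^-8 rad/s

Final answer: n = 2.576 × 10^-8 rad/s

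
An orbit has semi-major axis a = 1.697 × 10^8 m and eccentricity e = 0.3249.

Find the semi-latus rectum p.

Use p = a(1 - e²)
a = 1.697 × 10^8 m
e = 0.3249,  e² = 0.10556,  1 − e² = 0.89444
p = a(1 − e²) = 1.697 × 10^8 m × 0.89444 = 1.51786 × 10^8 m ≈ 1.518 × 10^8 m

Final answer: p = 1.518 × 10^8 m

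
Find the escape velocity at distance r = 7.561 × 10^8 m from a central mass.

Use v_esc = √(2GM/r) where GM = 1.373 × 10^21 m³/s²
r = 7.561 × 10^8 m
GM = 1.373 × 10^21 m³/s²
2GM/r = 2 × (1.373 × 10^21) / (7.561 × 10^8) = 3.63179 × 10^12 m²/s²
v_esc = √(2GM/r) = 1.90573 × 10^6 m/s ≈ 1906 km/s

Final answer: 1906 km/s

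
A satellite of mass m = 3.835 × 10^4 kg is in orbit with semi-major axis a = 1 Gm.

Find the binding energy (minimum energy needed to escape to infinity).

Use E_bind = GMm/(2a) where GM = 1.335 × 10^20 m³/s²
a = 1 Gm = 1 × 10^9 m
GM = 1.335 × 10^20 m³/s²
m = 3.835 × 10^4 kg
GMm = 1.335 × 10^20 × 38350 = 5.11973 × 10^24 m³·kg/s²
2a = 2 × 10^9 m
E_bind = GMm/(2a) = 2.55986 × 10^15 J ≈ 2.56 PJ

Final answer: 2.56 PJ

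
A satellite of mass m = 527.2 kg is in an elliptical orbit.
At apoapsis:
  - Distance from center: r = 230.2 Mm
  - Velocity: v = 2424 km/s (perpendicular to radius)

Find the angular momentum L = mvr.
r = 230.2 Mm = 2.302 × 10^8 m
v = 2424 km/s = 2.424 × 10^6 m/s
vr = 2.424 × 10^6 × 2.302 × 10^8 = 5.58005 × 10^14 m²/s
L = m × vr = 527.2 × 5.58005 × 10^14 = 2.9418 × 10^17 kg·m²/s ≈ 2.942 × 10^17 kg·m²/s

Final answer: L = 2.942 × 10^17 kg·m²/s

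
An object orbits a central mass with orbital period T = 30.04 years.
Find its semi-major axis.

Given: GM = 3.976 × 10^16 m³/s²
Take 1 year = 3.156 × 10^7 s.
T = 30.04 years = 9.48062 × 10^8 s
GM = 3.976 × 10^16 m³/s²
Kepler's third law: a³ = GM T² / (4π²)
T² = 8.98822 × 10^17 s²
a³ = (3.976 × 10^16) × (8.98822 × 10^17) / (4π²) = 9.05233 × 10^32 m³
a = (a³)^(1/3) = 9.67357 × 10^10 m ≈ 9.674 × 10^10 m

Final answer: 9.674 × 10^10 m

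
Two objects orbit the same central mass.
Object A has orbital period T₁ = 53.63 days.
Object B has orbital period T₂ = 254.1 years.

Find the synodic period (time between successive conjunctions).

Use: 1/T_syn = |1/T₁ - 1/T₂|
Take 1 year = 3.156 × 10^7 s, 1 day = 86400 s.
T₁ = 53.63 days = 4.63363 × 10^6 s
T₂ = 254.1 years = 8.0194 × 10^9 s
1/T₁ = 2.15813 × 10^-7 s⁻¹
1/T₂ = 1.24698 × 10^-10 s⁻¹
|1/T₁ − 1/T₂| = 2.15689 × 10^-7 s⁻¹
T_syn = 1 / |1/T₁ − 1/T₂| = 4.63631 × 10^6 s ≈ 53.66 days

Final answer: T_syn = 53.66 days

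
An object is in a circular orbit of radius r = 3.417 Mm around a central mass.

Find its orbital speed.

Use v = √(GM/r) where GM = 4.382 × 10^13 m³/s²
r = 3.417 Mm = 3.417 × 10^6 m
GM = 4.382 × 10^13 m³/s²
GM/r = (4.382 × 10^13) / (3.417 × 10^6) = 1.28241 × 10^7 m²/s²
v = √(GM/r) = 3581.08 m/s ≈ 3.581 km/s

Final answer: 3.581 km/s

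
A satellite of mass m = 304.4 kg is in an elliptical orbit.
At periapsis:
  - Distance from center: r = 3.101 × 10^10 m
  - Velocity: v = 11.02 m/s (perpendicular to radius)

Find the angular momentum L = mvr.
r = 3.101 × 10^10 m
v = 11.02 m/s
vr = 11.02 × 3.101 × 10^10 = 3.4173 × 10^11 m²/s
L = m × vr = 304.4 × 3.4173 × 10^11 = 1.04023 × 10^14 kg·m²/s ≈ 1.04 × 10^14 kg·m²/s

Final answer: L = 1.04 × 10^14 kg·m²/s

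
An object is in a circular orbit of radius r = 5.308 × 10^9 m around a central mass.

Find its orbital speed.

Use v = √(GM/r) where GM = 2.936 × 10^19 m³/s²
r = 5.308 × 10^9 m
GM = 2.936 × 10^19 m³/s²
GM/r = (2.936 × 10^19) / (5.308 × 10^9) = 5.53127 × 10^9 m²/s²
v = √(GM/r) = 74372.5 m/s ≈ 74.37 km/s

Final answer: 74.37 km/s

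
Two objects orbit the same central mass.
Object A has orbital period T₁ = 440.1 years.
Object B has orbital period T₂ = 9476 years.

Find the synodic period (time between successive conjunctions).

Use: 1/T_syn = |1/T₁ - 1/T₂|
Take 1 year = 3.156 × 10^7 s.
T₁ = 440.1 years = 1.38896 × 10^10 s
T₂ = 9476 years = 2.99063 × 10^11 s
1/T₁ = 7.19965 × 10^-11 s⁻¹
1/T₂ = 3.34378 × 10^-12 s⁻¹
|1/T₁ − 1/T₂| = 6.86528 × 10^-11 s⁻¹
T_syn = 1 / |1/T₁ − 1/T₂| = 1.45661 × 10^10 s ≈ 461.5 years

Final answer: T_syn = 461.5 years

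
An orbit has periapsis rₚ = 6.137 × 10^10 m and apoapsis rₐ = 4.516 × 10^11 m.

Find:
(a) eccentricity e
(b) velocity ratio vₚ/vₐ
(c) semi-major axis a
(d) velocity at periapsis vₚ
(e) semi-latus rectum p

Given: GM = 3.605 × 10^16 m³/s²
rₚ = 6.137 × 10^10 m
rₐ = 4.516 × 10^11 m
GM = 3.605 × 10^16 m³/s²
a = (rₚ + rₐ)/2 = 2.56485 × 10^11 m
e = (rₐ − rₚ)/(rₐ + rₚ) = (3.9023 × 10^11) / (5.1297 × 10^11) = 0.760727
(a) e = 0.760727 ≈ 0.7607
(b) vₚ/vₐ = rₐ/rₚ (angular momentum) = (4.516 × 10^11) / (6.137 × 10^10) = 7.35864 ≈ 7.359
(c) a = 2.56485 × 10^11 m ≈ 2.565 × 10^11 m
(d) vₚ² = GM (2/rₚ − 1/a) = 3.605 × 10^16 × (3.25892 × 10^-11 − 3.89886 × 10^-12) = 1.03429 × 10^6 m²/s²;  vₚ = 1017 m/s ≈ 1.017 km/s
(e) 1 − e² = 0.421295;  p = a(1 − e²) = 2.56485 × 10^11 × 0.421295 = 1.08056 × 10^11 m ≈ 1.081 × 10^11 m

Final answer:
(a) eccentricity e = 0.7607
(b) velocity ratio vₚ/vₐ = 7.359
(c) semi-major axis a = 2.565 × 10^11 m
(d) velocity at periapsis vₚ = 1.017 km/s
(e) semi-latus rectum p = 1.081 × 10^11 m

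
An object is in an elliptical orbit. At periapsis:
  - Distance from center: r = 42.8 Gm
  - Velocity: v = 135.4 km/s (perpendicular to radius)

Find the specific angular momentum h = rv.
r = 42.8 Gm = 4.28 × 10^10 m
v = 135.4 km/s = 135400 m/s
h = rv = 4.28 × 10^10 × 135400 = 5.79512 × 10^15 m²/s ≈ 5.795 × 10^15 m²/s

Final answer: h = 5.795 × 10^15 m²/s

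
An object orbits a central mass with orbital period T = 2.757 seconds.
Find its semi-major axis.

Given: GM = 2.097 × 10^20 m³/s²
T = 2.757 seconds
GM = 2.097 × 10^20 m³/s²
Kepler's third law: a³ = GM T² / (4π²)
T² = 7.60105 s²
a³ = (2.097 × 10^20) × 7.60105 / (4π²) = 4.0375 × 10^19 m³
a = (a³)^(1/3) = 3.43061 × 10^6 m ≈ 3.431 Mm

Final answer: 3.431 Mm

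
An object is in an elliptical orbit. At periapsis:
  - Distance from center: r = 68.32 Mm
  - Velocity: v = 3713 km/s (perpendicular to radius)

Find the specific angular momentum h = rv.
r = 68.32 Mm = 6.832 × 10^7 m
v = 3713 km/s = 3.713 × 10^6 m/s
h = rv = 6.832 × 10^7 × 3.713 × 10^6 = 2.53672 × 10^14 m²/s ≈ 2.537 × 10^14 m²/s

Final answer: h = 2.537 × 10^14 m²/s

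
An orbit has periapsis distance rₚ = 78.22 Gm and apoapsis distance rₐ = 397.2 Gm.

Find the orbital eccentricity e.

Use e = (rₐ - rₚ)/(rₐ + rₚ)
rₚ = 78.22 Gm = 7.822 × 10^10 m
rₐ = 397.2 Gm = 3.972 × 10^11 m
rₐ − rₚ = 3.1898 × 10^11 m
rₐ + rₚ = 4.7542 × 10^11 m
e = (rₐ − rₚ)/(rₐ + rₚ) = 0.670944

Final answer: e = 0.6709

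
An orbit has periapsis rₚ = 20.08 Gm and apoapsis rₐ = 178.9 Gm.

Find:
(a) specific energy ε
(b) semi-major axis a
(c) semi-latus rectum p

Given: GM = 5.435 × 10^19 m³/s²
rₚ = 20.08 Gm = 2.008 × 10^10 m
rₐ = 178.9 Gm = 1.789 × 10^11 m
GM = 5.435 × 10^19 m³/s²
a = (rₚ + rₐ)/2 = 9.949 × 10^10 m
e = (rₐ − rₚ)/(rₐ + rₚ) = (1.5882 × 10^11) / (1.9898 × 10^11) = 0.798171
(a) 2a = 1.9898 × 10^11 m;  ε = −GM/(2a) = -2.73143 × 10^8 J/kg ≈ -273.1 MJ/kg
(b) a = 9.949 × 10^10 m ≈ 99.49 Gm
(c) 1 − e² = 0.362924;  p = a(1 − e²) = 9.949 × 10^10 × 0.362924 = 3.61073 × 10^10 m ≈ 36.11 Gm

Final answer:
(a) specific energy ε = -273.1 MJ/kg
(b) semi-major axis a = 99.49 Gm
(c) semi-latus rectum p = 36.11 Gm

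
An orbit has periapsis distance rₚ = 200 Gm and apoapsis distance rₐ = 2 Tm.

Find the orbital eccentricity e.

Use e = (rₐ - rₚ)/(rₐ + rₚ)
rₚ = 200 Gm = 2 × 10^11 m
rₐ = 2 Tm = 2 × 10^12 m
rₐ − rₚ = 1.8 × 10^12 m
rₐ + rₚ = 2.2 × 10^12 m
e = (rₐ − rₚ)/(rₐ + rₚ) = 0.818182

Final answer: e = 0.8182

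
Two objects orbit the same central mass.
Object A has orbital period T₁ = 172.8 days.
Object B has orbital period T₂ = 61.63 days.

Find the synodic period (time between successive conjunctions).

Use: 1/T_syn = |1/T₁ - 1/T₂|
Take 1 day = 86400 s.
T₁ = 172.8 days = 1.49299 × 10^7 s
T₂ = 61.63 days = 5.32483 × 10^6 s
1/T₁ = 6.69796 × 10^-8 s⁻¹
1/T₂ = 1.87799 × 10^-7 s⁻¹
|1/T₁ − 1/T₂| = 1.2082 × 10^-7 s⁻¹
T_syn = 1 / |1/T₁ − 1/T₂| = 8.27679 × 10^6 s ≈ 95.8 days

Final answer: T_syn = 95.8 days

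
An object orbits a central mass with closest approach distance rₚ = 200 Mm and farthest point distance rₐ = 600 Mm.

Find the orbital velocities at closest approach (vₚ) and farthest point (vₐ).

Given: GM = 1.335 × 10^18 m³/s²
rₚ = 200 Mm = 2 × 10^8 m
rₐ = 600 Mm = 6 × 10^8 m
GM = 1.335 × 10^18 m³/s²
a = (rₚ + rₐ)/2 = 4 × 10^8 m
Vis-viva: v² = GM (2/r − 1/a)
vₚ² = 1.335 × 10^18 × (1 × 10^-8 − 2.5 × 10^-9) = 1.00125 × 10^10 m²/s²
vₚ = 100062 m/s ≈ 100.1 km/s
vₐ² = 1.335 × 10^18 × (3.33333 × 10^-9 − 2.5 × 10^-9) = 1.1125 × 10^9 m²/s²
vₐ = 33354.2 m/s ≈ 33.35 km/s

Final answer: vₚ = 100.1 km/s, vₐ = 33.35 km/s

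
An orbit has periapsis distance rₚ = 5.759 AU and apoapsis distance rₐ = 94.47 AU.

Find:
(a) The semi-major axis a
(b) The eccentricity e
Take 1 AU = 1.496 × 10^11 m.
rₚ = 5.759 AU = 8.61546 × 10^11 m
rₐ = 94.47 AU = 1.41327 × 10^13 m
(a) a = (rₚ + rₐ)/2 = 7.49713 × 10^12 m ≈ 50.11 AU
(b) e = (rₐ − rₚ)/(rₐ + rₚ) = (1.32712 × 10^13) / (1.49943 × 10^13) = 0.885083

Final answer:
(a) a = 50.11 AU
(b) e = 0.8851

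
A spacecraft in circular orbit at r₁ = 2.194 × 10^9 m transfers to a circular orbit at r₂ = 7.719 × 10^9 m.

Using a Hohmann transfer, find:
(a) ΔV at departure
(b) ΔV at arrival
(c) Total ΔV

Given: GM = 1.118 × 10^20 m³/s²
r₁ = 2.194 × 10^9 m
r₂ = 7.719 × 10^9 m
GM = 1.118 × 10^20 m³/s²
Transfer ellipse: a_t = (r₁ + r₂)/2 = 4.9565 × 10^9 m
Circular speed at r₁: v₁ = √(GM/r₁) = 225737 m/s
Transfer speed at r₁ (periapsis): v₁ₜ = √(GM(2/r₁ − 1/a_t)) = 281706 m/s
(a) ΔV₁ = v₁ₜ − v₁ = 55968.7 m/s ≈ 55.97 km/s
Circular speed at r₂: v₂ = √(GM/r₂) = 120348 m/s
Transfer speed at r₂ (apoapsis): v₂ₜ = √(GM(2/r₂ − 1/a_t)) = 80070.2 m/s
(b) ΔV₂ = v₂ − v₂ₜ = 40278.2 m/s ≈ 40.28 km/s
(c) ΔV_total = ΔV₁ + ΔV₂ = 96246.9 m/s ≈ 96.25 km/s

Final answer:
(a) ΔV₁ = 55.97 km/s
(b) ΔV₂ = 40.28 km/s
(c) ΔV_total = 96.25 km/s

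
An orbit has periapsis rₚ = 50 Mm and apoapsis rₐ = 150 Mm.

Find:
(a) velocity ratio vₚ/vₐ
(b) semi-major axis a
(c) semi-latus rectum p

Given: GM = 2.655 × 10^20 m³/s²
rₚ = 50 Mm = 5 × 10^7 m
rₐ = 150 Mm = 1.5 × 10^8 m
GM = 2.655 × 10^20 m³/s²
a = (rₚ + rₐ)/2 = 1 × 10^8 m
e = (rₐ − rₚ)/(rₐ + rₚ) = (1 × 10^8) / (2 × 10^8) = 0.5
(a) vₚ/vₐ = rₐ/rₚ (angular momentum) = (1.5 × 10^8) / (5 × 10^7) = 3 ≈ 3
(b) a = 1 × 10^8 m ≈ 100 Mm
(c) 1 − e² = 0.75;  p = a(1 − e²) = 1 × 10^8 × 0.75 = 7.5 × 10^7 m ≈ 75 Mm

Final answer:
(a) velocity ratio vₚ/vₐ = 3
(b) semi-major axis a = 100 Mm
(c) semi-latus rectum p = 75 Mm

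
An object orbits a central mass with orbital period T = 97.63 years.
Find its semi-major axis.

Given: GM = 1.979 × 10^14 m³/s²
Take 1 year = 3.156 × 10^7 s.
T = 97.63 years = 3.0812 × 10^9 s
GM = 1.979 × 10^14 m³/s²
Kepler's third law: a³ = GM T² / (4π²)
T² = 9.49381 × 10^18 s²
a³ = (1.979 × 10^14) × (9.49381 × 10^18) / (4π²) = 4.75912 × 10^31 m³
a = (a³)^(1/3) = 3.62389 × 10^10 m ≈ 3.624 × 10^10 m

Final answer: 3.624 × 10^10 m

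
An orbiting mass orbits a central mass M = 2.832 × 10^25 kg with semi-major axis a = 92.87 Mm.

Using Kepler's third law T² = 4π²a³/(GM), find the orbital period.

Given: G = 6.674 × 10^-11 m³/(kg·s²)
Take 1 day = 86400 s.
M = 2.832 × 10^25 kg
GM = G × M = 6.674 × 10^-11 × 2.832 × 10^25 = 1.89008 × 10^15 m³/s²
a = 92.87 Mm = 9.287 × 10^7 m
a³ = 8.00989 × 10^23 m³
T = 2π √(a³/GM) = 2π √((8.00989 × 10^23) / (1.89008 × 10^15)) = 2π × 20586.1 s
T = 129346 s ≈ 1.497 days

Final answer: 1.497 days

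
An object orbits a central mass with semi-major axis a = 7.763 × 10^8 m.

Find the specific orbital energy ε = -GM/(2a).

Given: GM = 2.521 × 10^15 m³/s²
a = 7.763 × 10^8 m
GM = 2.521 × 10^15 m³/s²
2a = 1.5526 × 10^9 m
ε = −GM/(2a) = -1.62373 × 10^6 J/kg ≈ -1.624 MJ/kg

Final answer: -1.624 MJ/kg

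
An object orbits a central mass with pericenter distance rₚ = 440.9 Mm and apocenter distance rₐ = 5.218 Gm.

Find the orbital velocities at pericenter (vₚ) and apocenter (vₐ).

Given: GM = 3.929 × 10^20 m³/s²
rₚ = 440.9 Mm = 4.409 × 10^8 m
rₐ = 5.218 Gm = 5.218 × 10^9 m
GM = 3.929 × 10^20 m³/s²
a = (rₚ + rₐ)/2 = 2.82945 × 10^9 m
Vis-viva: v² = GM (2/r − 1/a)
vₚ² = 3.929 × 10^20 × (4.53618 × 10^-9 − 3.53426 × 10^-10) = 1.6434 × 10^12 m²/s²
vₚ = 1.28195 × 10^6 m/s ≈ 1282 km/s
vₐ² = 3.929 × 10^20 × (3.83289 × 10^-10 − 3.53426 × 10^-10) = 1.17332 × 10^10 m²/s²
vₐ = 108320 m/s ≈ 108.3 km/s

Final answer: vₚ = 1282 km/s, vₐ = 108.3 km/s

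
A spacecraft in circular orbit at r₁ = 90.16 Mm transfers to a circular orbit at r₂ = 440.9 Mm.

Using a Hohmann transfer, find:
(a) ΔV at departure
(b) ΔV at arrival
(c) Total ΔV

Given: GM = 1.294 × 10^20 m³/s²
r₁ = 90.16 Mm = 9.016 × 10^7 m
r₂ = 440.9 Mm = 4.409 × 10^8 m
GM = 1.294 × 10^20 m³/s²
Transfer ellipse: a_t = (r₁ + r₂)/2 = 2.6553 × 10^8 m
Circular speed at r₁: v₁ = √(GM/r₁) = 1.19801 × 10^6 m/s
Transfer speed at r₁ (periapsis): v₁ₜ = √(GM(2/r₁ − 1/a_t)) = 1.54374 × 10^6 m/s
(a) ΔV₁ = v₁ₜ − v₁ = 345728 m/s ≈ 345.7 km/s
Circular speed at r₂: v₂ = √(GM/r₂) = 541748 m/s
Transfer speed at r₂ (apoapsis): v₂ₜ = √(GM(2/r₂ − 1/a_t)) = 315680 m/s
(b) ΔV₂ = v₂ − v₂ₜ = 226068 m/s ≈ 226.1 km/s
(c) ΔV_total = ΔV₁ + ΔV₂ = 571796 m/s ≈ 571.8 km/s

Final answer:
(a) ΔV₁ = 345.7 km/s
(b) ΔV₂ = 226.1 km/s
(c) ΔV_total = 571.8 km/s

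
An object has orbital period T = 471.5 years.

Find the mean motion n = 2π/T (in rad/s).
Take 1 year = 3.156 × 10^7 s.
T = 471.5 years = 1.48805 × 10^10 s
n = 2π / (1.48805 × 10^10 s) = 4.22242 × 10^-10 rad/s ≈ 4.222 × 10^-10 rad/s

Final answer: n = 4.222 × 10^-10 rad/s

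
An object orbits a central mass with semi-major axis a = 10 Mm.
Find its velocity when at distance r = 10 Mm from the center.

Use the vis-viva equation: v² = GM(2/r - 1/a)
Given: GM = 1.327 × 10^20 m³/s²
a = 10 Mm = 1 × 10^7 m
r = 10 Mm = 1 × 10^7 m
GM = 1.327 × 10^20 m³/s²
2/r − 1/a = 2 × 10^-7 − 1 × 10^-7 = 1 × 10^-7 m⁻¹
v² = GM (2/r − 1/a) = 1.327 × 10^13 m²/s²
v = 3.6428 × 10^6 m/s ≈ 3643 km/s

Final answer: 3643 km/s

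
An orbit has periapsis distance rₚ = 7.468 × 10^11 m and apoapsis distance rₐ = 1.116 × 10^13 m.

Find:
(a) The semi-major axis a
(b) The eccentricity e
rₚ = 7.468 × 10^11 m
rₐ = 1.116 × 10^13 m
(a) a = (rₚ + rₐ)/2 = 5.9534 × 10^12 m ≈ 5.953 × 10^12 m
(b) e = (rₐ − rₚ)/(rₐ + rₚ) = (1.04132 × 10^13) / (1.19068 × 10^13) = 0.874559

Final answer:
(a) a = 5.953 × 10^12 m
(b) e = 0.8746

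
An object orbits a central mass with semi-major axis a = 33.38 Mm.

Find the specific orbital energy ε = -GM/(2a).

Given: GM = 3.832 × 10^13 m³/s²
a = 33.38 Mm = 3.338 × 10^7 m
GM = 3.832 × 10^13 m³/s²
2a = 6.676 × 10^7 m
ε = −GM/(2a) = -573996 J/kg ≈ -574 kJ/kg

Final answer: -574 kJ/kg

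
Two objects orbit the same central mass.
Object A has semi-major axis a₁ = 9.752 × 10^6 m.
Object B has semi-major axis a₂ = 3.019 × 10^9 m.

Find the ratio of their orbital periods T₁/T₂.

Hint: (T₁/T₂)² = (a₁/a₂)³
a₁ = 9.752 × 10^6 m
a₂ = 3.019 × 10^9 m
a₁/a₂ = 0.00323021
T₁/T₂ = (a₁/a₂)^(3/2) = (0.00323021)^1.5 = 0.000183589

Final answer: T₁/T₂ = 0.0001836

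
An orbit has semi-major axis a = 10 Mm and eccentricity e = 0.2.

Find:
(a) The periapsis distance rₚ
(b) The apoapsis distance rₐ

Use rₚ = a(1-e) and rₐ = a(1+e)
a = 10 Mm = 1 × 10^7 m
e = 0.2:  1 − e = 0.8,  1 + e = 1.2
(a) rₚ = a(1 − e) = 1 × 10^7 m × 0.8 = 8 × 10^6 m ≈ 8 Mm
(b) rₐ = a(1 + e) = 1 × 10^7 m × 1.2 = 1.2 × 10^7 m ≈ 12 Mm

Final answer:
(a) rₚ = 8 Mm
(b) rₐ = 12 Mm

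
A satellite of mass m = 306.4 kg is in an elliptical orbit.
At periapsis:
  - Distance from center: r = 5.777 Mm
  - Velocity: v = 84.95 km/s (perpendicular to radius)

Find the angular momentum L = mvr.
r = 5.777 Mm = 5.777 × 10^6 m
v = 84.95 km/s = 84950 m/s
vr = 84950 × 5.777 × 10^6 = 4.90756 × 10^11 m²/s
L = m × vr = 306.4 × 4.90756 × 10^11 = 1.50368 × 10^14 kg·m²/s ≈ 1.504 × 10^14 kg·m²/s

Final answer: L = 1.504 × 10^14 kg·m²/s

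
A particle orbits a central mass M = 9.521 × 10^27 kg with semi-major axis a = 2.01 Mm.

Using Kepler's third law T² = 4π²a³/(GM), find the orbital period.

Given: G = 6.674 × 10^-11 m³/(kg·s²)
M = 9.521 × 10^27 kg
GM = G × M = 6.674 × 10^-11 × 9.521 × 10^27 = 6.35432 × 10^17 m³/s²
a = 2.01 Mm = 2.01 × 10^6 m
a³ = 8.1206 × 10^18 m³
T = 2π √(a³/GM) = 2π √((8.1206 × 10^18) / (6.35432 × 10^17)) = 2π × 3.57487 s
T = 22.4615 s ≈ 22.46 seconds

Final answer: 22.46 seconds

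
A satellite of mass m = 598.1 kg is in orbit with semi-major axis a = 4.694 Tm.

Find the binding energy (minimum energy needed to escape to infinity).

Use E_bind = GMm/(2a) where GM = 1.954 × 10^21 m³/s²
a = 4.694 Tm = 4.694 × 10^12 m
GM = 1.954 × 10^21 m³/s²
m = 598.1 kg
GMm = 1.954 × 10^21 × 598.1 = 1.16869 × 10^24 m³·kg/s²
2a = 9.388 × 10^12 m
E_bind = GMm/(2a) = 1.24487 × 10^11 J ≈ 124.5 GJ

Final answer: 124.5 GJ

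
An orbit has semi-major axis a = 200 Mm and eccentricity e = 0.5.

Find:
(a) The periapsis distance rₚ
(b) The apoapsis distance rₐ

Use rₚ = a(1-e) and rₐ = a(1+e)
a = 200 Mm = 2 × 10^8 m
e = 0.5:  1 − e = 0.5,  1 + e = 1.5
(a) rₚ = a(1 − e) = 2 × 10^8 m × 0.5 = 1 × 10^8 m ≈ 100 Mm
(b) rₐ = a(1 + e) = 2 × 10^8 m × 1.5 = 3 × 10^8 m ≈ 300 Mm

Final answer:
(a) rₚ = 100 Mm
(b) rₐ = 300 Mm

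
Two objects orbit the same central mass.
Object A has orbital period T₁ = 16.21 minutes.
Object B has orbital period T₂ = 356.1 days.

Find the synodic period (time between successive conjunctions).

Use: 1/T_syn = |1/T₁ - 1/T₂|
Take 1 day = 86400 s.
T₁ = 16.21 minutes = 972.6 s
T₂ = 356.1 days = 3.0767 × 10^7 s
1/T₁ = 0.00102817 s⁻¹
1/T₂ = 3.25023 × 10^-8 s⁻¹
|1/T₁ − 1/T₂| = 0.00102814 s⁻¹
T_syn = 1 / |1/T₁ − 1/T₂| = 972.631 s ≈ 16.21 minutes

Final answer: T_syn = 16.21 minutes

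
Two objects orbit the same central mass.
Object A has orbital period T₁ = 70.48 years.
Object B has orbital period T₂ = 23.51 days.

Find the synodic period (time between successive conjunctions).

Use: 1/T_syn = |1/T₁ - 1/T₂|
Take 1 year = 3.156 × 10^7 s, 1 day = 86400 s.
T₁ = 70.48 years = 2.22435 × 10^9 s
T₂ = 23.51 days = 2.03126 × 10^6 s
1/T₁ = 4.4957 × 10^-10 s⁻¹
1/T₂ = 4.92304 × 10^-7 s⁻¹
|1/T₁ − 1/T₂| = 4.91855 × 10^-7 s⁻¹
T_syn = 1 / |1/T₁ − 1/T₂| = 2.03312 × 10^6 s ≈ 23.53 days

Final answer: T_syn = 23.53 days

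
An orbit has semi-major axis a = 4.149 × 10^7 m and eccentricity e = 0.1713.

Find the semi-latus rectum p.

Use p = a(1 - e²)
a = 4.149 × 10^7 m
e = 0.1713,  e² = 0.0293437,  1 − e² = 0.970656
p = a(1 − e²) = 4.149 × 10^7 m × 0.970656 = 4.02725 × 10^7 m ≈ 4.027 × 10^7 m

Final answer: p = 4.027 × 10^7 m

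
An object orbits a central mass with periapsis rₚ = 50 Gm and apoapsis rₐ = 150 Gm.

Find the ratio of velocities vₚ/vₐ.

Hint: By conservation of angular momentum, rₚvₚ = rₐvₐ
rₚ = 50 Gm = 5 × 10^10 m
rₐ = 150 Gm = 1.5 × 10^11 m
rₚvₚ = rₐvₐ  ⇒  vₚ/vₐ = rₐ/rₚ
vₚ/vₐ = (1.5 × 10^11) / (5 × 10^10) = 3

Final answer: vₚ/vₐ = 3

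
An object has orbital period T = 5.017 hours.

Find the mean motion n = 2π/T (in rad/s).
T = 5.017 hours = 18061.2 s
n = 2π / 18061.2 s = 0.000347883 rad/s ≈ 0.0003479 rad/s

Final answer: n = 0.0003479 rad/s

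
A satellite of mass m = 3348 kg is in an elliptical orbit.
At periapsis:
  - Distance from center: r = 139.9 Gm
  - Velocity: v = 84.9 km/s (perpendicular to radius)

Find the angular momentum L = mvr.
r = 139.9 Gm = 1.399 × 10^11 m
v = 84.9 km/s = 84900 m/s
vr = 84900 × 1.399 × 10^11 = 1.18775 × 10^16 m²/s
L = m × vr = 3348 × 1.18775 × 10^16 = 3.97659 × 10^19 kg·m²/s ≈ 3.977 × 10^19 kg·m²/s

Final answer: L = 3.977 × 10^19 kg·m²/s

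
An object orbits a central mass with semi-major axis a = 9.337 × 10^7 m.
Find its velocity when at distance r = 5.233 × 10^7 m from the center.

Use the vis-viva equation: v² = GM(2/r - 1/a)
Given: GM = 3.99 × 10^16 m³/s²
a = 9.337 × 10^7 m
r = 5.233 × 10^7 m
GM = 3.99 × 10^16 m³/s²
2/r − 1/a = 3.8219 × 10^-8 − 1.07101 × 10^-8 = 2.75089 × 10^-8 m⁻¹
v² = GM (2/r − 1/a) = 1.09761 × 10^9 m²/s²
v = 33130.1 m/s ≈ 33.13 km/s

Final answer: 33.13 km/s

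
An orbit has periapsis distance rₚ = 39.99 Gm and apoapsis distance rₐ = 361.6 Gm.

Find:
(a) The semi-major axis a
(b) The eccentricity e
rₚ = 39.99 Gm = 3.999 × 10^10 m
rₐ = 361.6 Gm = 3.616 × 10^11 m
(a) a = (rₚ + rₐ)/2 = 2.00795 × 10^11 m ≈ 200.8 Gm
(b) e = (rₐ − rₚ)/(rₐ + rₚ) = (3.2161 × 10^11) / (4.0159 × 10^11) = 0.800842

Final answer:
(a) a = 200.8 Gm
(b) e = 0.8008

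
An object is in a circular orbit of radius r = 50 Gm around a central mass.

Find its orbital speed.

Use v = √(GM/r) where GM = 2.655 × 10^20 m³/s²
r = 50 Gm = 5 × 10^10 m
GM = 2.655 × 10^20 m³/s²
GM/r = (2.655 × 10^20) / (5 × 10^10) = 5.31 × 10^9 m²/s²
v = √(GM/r) = 72869.7 m/s ≈ 72.87 km/s

Final answer: 72.87 km/s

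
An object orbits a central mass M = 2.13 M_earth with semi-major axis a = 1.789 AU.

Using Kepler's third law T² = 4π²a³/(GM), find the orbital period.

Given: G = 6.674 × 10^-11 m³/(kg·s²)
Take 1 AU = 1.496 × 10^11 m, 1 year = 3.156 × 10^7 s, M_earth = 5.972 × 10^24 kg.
M = 2.13 M_earth = 1.27204 × 10^25 kg
GM = G × M = 6.674 × 10^-11 × 1.27204 × 10^25 = 8.48957 × 10^14 m³/s²
a = 1.789 AU = 2.67634 × 10^11 m
a³ = 1.91702 × 10^34 m³
T = 2π √(a³/GM) = 2π √((1.91702 × 10^34) / (8.48957 × 10^14)) = 2π × 4.75193 × 10^9 s
T = 2.98573 × 10^10 s ≈ 946 years

Final answer: 946 years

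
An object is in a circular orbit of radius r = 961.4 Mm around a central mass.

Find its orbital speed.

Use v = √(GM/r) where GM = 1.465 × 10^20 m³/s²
r = 961.4 Mm = 9.614 × 10^8 m
GM = 1.465 × 10^20 m³/s²
GM/r = (1.465 × 10^20) / (9.614 × 10^8) = 1.52382 × 10^11 m²/s²
v = √(GM/r) = 390361 m/s ≈ 390.4 km/s

Final answer: 390.4 km/s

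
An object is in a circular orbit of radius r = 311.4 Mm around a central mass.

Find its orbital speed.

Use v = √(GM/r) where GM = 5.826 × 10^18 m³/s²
r = 311.4 Mm = 3.114 × 10^8 m
GM = 5.826 × 10^18 m³/s²
GM/r = (5.826 × 10^18) / (3.114 × 10^8) = 1.87091 × 10^10 m²/s²
v = √(GM/r) = 136781 m/s ≈ 136.8 km/s

Final answer: 136.8 km/s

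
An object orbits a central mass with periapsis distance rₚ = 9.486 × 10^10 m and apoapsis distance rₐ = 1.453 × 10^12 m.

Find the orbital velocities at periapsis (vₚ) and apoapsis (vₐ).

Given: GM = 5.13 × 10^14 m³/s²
rₚ = 9.486 × 10^10 m
rₐ = 1.453 × 10^12 m
GM = 5.13 × 10^14 m³/s²
a = (rₚ + rₐ)/2 = 7.7393 × 10^11 m
Vis-viva: v² = GM (2/r − 1/a)
vₚ² = 5.13 × 10^14 × (2.10837 × 10^-11 − 1.29211 × 10^-12) = 10153.1 m²/s²
vₚ = 100.763 m/s ≈ 100.8 m/s
vₐ² = 5.13 × 10^14 × (1.37646 × 10^-12 − 1.29211 × 10^-12) = 43.2746 m²/s²
vₐ = 6.57834 m/s ≈ 6.578 m/s

Final answer: vₚ = 100.8 m/s, vₐ = 6.578 m/s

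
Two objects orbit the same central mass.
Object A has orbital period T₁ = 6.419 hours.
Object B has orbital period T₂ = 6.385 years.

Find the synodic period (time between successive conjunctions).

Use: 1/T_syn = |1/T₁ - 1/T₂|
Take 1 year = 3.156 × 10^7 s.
T₁ = 6.419 hours = 23108.4 s
T₂ = 6.385 years = 2.01511 × 10^8 s
1/T₁ = 4.32743 × 10^-5 s⁻¹
1/T₂ = 4.96252 × 10^-9 s⁻¹
|1/T₁ − 1/T₂| = 4.32693 × 10^-5 s⁻¹
T_syn = 1 / |1/T₁ − 1/T₂| = 23111.1 s ≈ 6.42 hours

Final answer: T_syn = 6.42 hours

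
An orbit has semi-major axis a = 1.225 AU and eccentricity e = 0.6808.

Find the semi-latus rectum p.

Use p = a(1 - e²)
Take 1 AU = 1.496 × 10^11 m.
a = 1.225 AU = 1.8326 × 10^11 m
e = 0.6808,  e² = 0.463489,  1 − e² = 0.536511
p = a(1 − e²) = 1.8326 × 10^11 m × 0.536511 = 9.83211 × 10^10 m ≈ 0.6572 AU

Final answer: p = 0.6572 AU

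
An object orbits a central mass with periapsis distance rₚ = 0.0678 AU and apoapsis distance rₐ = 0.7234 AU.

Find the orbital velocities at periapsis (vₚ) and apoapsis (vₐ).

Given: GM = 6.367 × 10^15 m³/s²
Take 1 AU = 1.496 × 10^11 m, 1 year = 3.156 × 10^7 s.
rₚ = 0.0678 AU = 1.01429 × 10^10 m
rₐ = 0.7234 AU = 1.08221 × 10^11 m
GM = 6.367 × 10^15 m³/s²
a = (rₚ + rₐ)/2 = 5.91818 × 10^10 m
Vis-viva: v² = GM (2/r − 1/a)
vₚ² = 6.367 × 10^15 × (1.97183 × 10^-10 − 1.68971 × 10^-11) = 1.14788 × 10^6 m²/s²
vₚ = 1071.39 m/s ≈ 0.226 AU/year
vₐ² = 6.367 × 10^15 × (1.84808 × 10^-11 − 1.68971 × 10^-11) = 10083.2 m²/s²
vₐ = 100.415 m/s ≈ 100.4 m/s

Final answer: vₚ = 0.226 AU/year, vₐ = 100.4 m/s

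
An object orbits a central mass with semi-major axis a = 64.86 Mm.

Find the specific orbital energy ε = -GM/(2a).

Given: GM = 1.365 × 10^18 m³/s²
a = 64.86 Mm = 6.486 × 10^7 m
GM = 1.365 × 10^18 m³/s²
2a = 1.2972 × 10^8 m
ε = −GM/(2a) = -1.05227 × 10^10 J/kg ≈ -10.52 GJ/kg

Final answer: -10.52 GJ/kg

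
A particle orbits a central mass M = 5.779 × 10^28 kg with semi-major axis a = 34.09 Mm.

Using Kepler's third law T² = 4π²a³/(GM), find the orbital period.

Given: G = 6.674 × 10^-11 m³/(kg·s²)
M = 5.779 × 10^28 kg
GM = G × M = 6.674 × 10^-11 × 5.779 × 10^28 = 3.8569 × 10^18 m³/s²
a = 34.09 Mm = 3.409 × 10^7 m
a³ = 3.96169 × 10^22 m³
T = 2π √(a³/GM) = 2π √((3.96169 × 10^22) / (3.8569 × 10^18)) = 2π × 101.349 s
T = 636.797 s ≈ 10.61 minutes

Final answer: 10.61 minutes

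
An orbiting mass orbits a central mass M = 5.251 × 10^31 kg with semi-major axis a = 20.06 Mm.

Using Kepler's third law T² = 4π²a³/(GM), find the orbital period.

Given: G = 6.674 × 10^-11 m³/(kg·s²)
M = 5.251 × 10^31 kg
GM = G × M = 6.674 × 10^-11 × 5.251 × 10^31 = 3.50452 × 10^21 m³/s²
a = 20.06 Mm = 2.006 × 10^7 m
a³ = 8.07222 × 10^21 m³
T = 2π √(a³/GM) = 2π √((8.07222 × 10^21) / (3.50452 × 10^21)) = 2π × 1.51769 s
T = 9.53591 s ≈ 9.536 seconds

Final answer: 9.536 seconds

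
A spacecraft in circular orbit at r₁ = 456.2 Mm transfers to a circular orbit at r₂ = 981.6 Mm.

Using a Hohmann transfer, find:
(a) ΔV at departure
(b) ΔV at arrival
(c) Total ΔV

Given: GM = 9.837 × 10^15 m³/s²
r₁ = 456.2 Mm = 4.562 × 10^8 m
r₂ = 981.6 Mm = 9.816 × 10^8 m
GM = 9.837 × 10^15 m³/s²
Transfer ellipse: a_t = (r₁ + r₂)/2 = 7.189 × 10^8 m
Circular speed at r₁: v₁ = √(GM/r₁) = 4643.59 m/s
Transfer speed at r₁ (periapsis): v₁ₜ = √(GM(2/r₁ − 1/a_t)) = 5426.09 m/s
(a) ΔV₁ = v₁ₜ − v₁ = 782.499 m/s ≈ 782.5 m/s
Circular speed at r₂: v₂ = √(GM/r₂) = 3165.66 m/s
Transfer speed at r₂ (apoapsis): v₂ₜ = √(GM(2/r₂ − 1/a_t)) = 2521.78 m/s
(b) ΔV₂ = v₂ − v₂ₜ = 643.877 m/s ≈ 643.9 m/s
(c) ΔV_total = ΔV₁ + ΔV₂ = 1426.38 m/s ≈ 1.426 km/s

Final answer:
(a) ΔV₁ = 782.5 m/s
(b) ΔV₂ = 643.9 m/s
(c) ΔV_total = 1.426 km/s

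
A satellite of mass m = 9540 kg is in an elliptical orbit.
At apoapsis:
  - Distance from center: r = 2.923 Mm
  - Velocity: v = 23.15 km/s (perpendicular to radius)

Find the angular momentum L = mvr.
r = 2.923 Mm = 2.923 × 10^6 m
v = 23.15 km/s = 23150 m/s
vr = 23150 × 2.923 × 10^6 = 6.76674 × 10^10 m²/s
L = m × vr = 9540 × 6.76674 × 10^10 = 6.45547 × 10^14 kg·m²/s ≈ 6.455 × 10^14 kg·m²/s

Final answer: L = 6.455 × 10^14 kg·m²/s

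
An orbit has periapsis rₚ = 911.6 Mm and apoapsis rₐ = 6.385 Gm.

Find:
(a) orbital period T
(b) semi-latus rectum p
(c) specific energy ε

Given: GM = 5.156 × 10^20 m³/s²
rₚ = 911.6 Mm = 9.116 × 10^8 m
rₐ = 6.385 Gm = 6.385 × 10^9 m
GM = 5.156 × 10^20 m³/s²
a = (rₚ + rₐ)/2 = 3.6483 × 10^9 m
e = (rₐ − rₚ)/(rₐ + rₚ) = (5.4734 × 10^9) / (7.2966 × 10^9) = 0.75013
(a) a³ = 4.85592 × 10^28 m³;  T = 2π √(a³/GM) = 2π × 9704.64 s = 60976 s ≈ 16.94 hours
(b) 1 − e² = 0.437305;  p = a(1 − e²) = 3.6483 × 10^9 × 0.437305 = 1.59542 × 10^9 m ≈ 1.595 Gm
(c) 2a = 7.2966 × 10^9 m;  ε = −GM/(2a) = -7.0663 × 10^10 J/kg ≈ -70.66 GJ/kg

Final answer:
(a) orbital period T = 16.94 hours
(b) semi-latus rectum p = 1.595 Gm
(c) specific energy ε = -70.66 GJ/kg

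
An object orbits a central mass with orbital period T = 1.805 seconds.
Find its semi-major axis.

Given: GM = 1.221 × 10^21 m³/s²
T = 1.805 seconds
GM = 1.221 × 10^21 m³/s²
Kepler's third law: a³ = GM T² / (4π²)
T² = 3.25802 s²
a³ = (1.221 × 10^21) × 3.25802 / (4π²) = 1.00765 × 10^20 m³
a = (a³)^(1/3) = 4.6534 × 10^6 m ≈ 4.653 × 10^6 m

Final answer: 4.653 × 10^6 m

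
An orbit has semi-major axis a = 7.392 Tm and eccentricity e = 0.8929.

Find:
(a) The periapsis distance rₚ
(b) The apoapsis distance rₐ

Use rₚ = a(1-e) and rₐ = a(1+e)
a = 7.392 Tm = 7.392 × 10^12 m
e = 0.8929:  1 − e = 0.1071,  1 + e = 1.8929
(a) rₚ = a(1 − e) = 7.392 × 10^12 m × 0.1071 = 7.91683 × 10^11 m ≈ 791.7 Gm
(b) rₐ = a(1 + e) = 7.392 × 10^12 m × 1.8929 = 1.39923 × 10^13 m ≈ 13.99 Tm

Final answer:
(a) rₚ = 791.7 Gm
(b) rₐ = 13.99 Tm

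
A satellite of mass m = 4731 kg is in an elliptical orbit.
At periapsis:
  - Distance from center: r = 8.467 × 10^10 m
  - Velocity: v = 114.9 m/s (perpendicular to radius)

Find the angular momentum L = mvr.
r = 8.467 × 10^10 m
v = 114.9 m/s
vr = 114.9 × 8.467 × 10^10 = 9.72858 × 10^12 m²/s
L = m × vr = 4731 × 9.72858 × 10^12 = 4.60259 × 10^16 kg·m²/s ≈ 4.603 × 10^16 kg·m²/s

Final answer: L = 4.603 × 10^16 kg·m²/s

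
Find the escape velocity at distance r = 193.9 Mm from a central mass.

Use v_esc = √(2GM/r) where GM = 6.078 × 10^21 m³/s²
r = 193.9 Mm = 1.939 × 10^8 m
GM = 6.078 × 10^21 m³/s²
2GM/r = 2 × (6.078 × 10^21) / (1.939 × 10^8) = 6.26921 × 10^13 m²/s²
v_esc = √(2GM/r) = 7.91783 × 10^6 m/s ≈ 7918 km/s

Final answer: 7918 km/s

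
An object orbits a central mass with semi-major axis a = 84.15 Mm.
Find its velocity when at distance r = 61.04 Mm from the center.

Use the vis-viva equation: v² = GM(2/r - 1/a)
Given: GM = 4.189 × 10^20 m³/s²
a = 84.15 Mm = 8.415 × 10^7 m
r = 61.04 Mm = 6.104 × 10^7 m
GM = 4.189 × 10^20 m³/s²
2/r − 1/a = 3.27654 × 10^-8 − 1.18835 × 10^-8 = 2.08819 × 10^-8 m⁻¹
v² = GM (2/r − 1/a) = 8.74741 × 10^12 m²/s²
v = 2.9576 × 10^6 m/s ≈ 2958 km/s

Final answer: 2958 km/s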